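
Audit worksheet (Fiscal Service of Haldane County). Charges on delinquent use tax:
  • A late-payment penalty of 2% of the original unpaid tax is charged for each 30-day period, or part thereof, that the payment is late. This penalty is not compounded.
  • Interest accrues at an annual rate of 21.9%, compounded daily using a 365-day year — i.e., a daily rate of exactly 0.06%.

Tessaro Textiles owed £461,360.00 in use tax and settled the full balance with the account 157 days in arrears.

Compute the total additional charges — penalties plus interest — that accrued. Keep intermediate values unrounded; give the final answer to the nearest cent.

Penalty periods: ⌈157/30⌉ = 6; penalty = 6 × 2% × £461,360.00 = £55,363.20
Interest: £461,360.00 × ((1 + 0.0006)^157 − 1) = £461,360.00 × 0.09874844… = £45,558.5808…
Penalties + interest = £55,363.2000 + £45,558.5808… = £100,921.78

£100,921.78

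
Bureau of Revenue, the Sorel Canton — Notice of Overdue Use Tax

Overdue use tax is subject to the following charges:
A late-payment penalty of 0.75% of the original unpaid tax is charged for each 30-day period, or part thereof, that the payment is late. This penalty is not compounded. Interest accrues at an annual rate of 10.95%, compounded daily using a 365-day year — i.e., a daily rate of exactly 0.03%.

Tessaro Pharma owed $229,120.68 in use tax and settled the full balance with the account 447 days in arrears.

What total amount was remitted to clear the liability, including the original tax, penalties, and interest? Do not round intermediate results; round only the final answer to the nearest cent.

$287,771.95

Penalty periods: ⌈447/30⌉ = 15; penalty = 15 × 0.75% × $229,120.68 = $25,776.08…
Interest: $229,120.68 × ((1 + 0.0003)^447 − 1) = $229,120.68 × 0.14348417… = $32,875.1901…
Total = $229,120.68 + $25,776.0765 + $32,875.1901… = $287,771.95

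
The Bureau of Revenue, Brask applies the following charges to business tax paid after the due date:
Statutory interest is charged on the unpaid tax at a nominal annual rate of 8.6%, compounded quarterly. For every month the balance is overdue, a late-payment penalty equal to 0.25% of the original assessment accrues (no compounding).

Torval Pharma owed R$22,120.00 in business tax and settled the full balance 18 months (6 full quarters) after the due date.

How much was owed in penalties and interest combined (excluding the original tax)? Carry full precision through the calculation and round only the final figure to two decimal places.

Late-payment penalty = 0.25% × R$22,120.00 × 18 mo = R$995.40
Interest (8.6%/yr ÷ 4 = 2.15%/quarter): R$22,120.00 × ((1 + 0.0215)^6 − 1) = R$3,011.3228…
Penalties + interest = R$995.4000 + R$3,011.3228… = R$4,006.72

R$4,006.72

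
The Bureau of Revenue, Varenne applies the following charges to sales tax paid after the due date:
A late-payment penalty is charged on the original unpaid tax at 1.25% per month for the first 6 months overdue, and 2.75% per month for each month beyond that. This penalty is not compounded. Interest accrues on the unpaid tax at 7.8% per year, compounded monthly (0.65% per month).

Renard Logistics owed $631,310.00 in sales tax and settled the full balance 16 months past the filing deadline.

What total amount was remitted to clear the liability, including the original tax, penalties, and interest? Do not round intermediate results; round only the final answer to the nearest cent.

Penalty, months 1–6: 6 × 1.25% × $631,310.00 = $47,348.25
Penalty, months 7–16: 10 × 2.75% × $631,310.00 = $173,610.25
Interest: $631,310.00 × ((1 + 0.0065)^16 − 1) = $631,310.00 × 0.1092271… = $68,956.1543…
Total = $631,310.00 + $220,958.5000 + $68,956.1543… = $921,224.65

$921,224.65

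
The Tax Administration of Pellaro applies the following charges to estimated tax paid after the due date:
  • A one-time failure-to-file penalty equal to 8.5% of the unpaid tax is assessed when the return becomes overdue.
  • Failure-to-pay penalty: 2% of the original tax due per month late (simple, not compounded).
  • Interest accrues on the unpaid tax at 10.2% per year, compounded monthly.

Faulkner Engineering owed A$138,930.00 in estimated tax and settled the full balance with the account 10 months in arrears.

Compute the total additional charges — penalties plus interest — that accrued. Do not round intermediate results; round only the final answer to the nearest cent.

A$51,866.19

Failure-to-file penalty: 8.5% × A$138,930.00 = A$11,809.05
Failure-to-pay penalty = 2% × A$138,930.00 × 10 mo = A$27,786.00
Interest (10.2%/yr ÷ 12 = 0.85%/month): A$138,930.00 × ((1 + 0.0085)^10 − 1) = A$12,271.1385…
Penalties + interest = A$39,595.0500 + A$12,271.1385… = A$51,866.19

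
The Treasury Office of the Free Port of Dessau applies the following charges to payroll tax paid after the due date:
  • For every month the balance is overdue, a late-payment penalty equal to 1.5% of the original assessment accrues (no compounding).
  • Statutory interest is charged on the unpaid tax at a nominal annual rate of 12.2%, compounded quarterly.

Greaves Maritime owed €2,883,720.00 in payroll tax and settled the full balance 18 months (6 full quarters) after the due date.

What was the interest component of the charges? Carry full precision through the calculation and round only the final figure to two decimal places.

Interest (12.2%/yr ÷ 4 = 3.05%/quarter): €2,883,720.00 × ((1 + 0.0305)^6 − 1) = €569,633.7331…

€569,633.73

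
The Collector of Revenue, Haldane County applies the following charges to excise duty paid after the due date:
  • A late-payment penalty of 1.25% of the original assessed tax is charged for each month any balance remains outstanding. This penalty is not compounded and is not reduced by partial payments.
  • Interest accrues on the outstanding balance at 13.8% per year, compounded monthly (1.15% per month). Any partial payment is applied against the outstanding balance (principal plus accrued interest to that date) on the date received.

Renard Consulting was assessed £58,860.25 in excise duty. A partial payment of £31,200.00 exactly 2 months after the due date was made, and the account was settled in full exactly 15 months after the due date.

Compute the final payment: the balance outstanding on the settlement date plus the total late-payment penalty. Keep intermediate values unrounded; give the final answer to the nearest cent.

Balance at month 2: £58,860.2500 × (1 + 0.0115)^2 = £60,221.8200…
After £31,200.00 payment: £60,221.8200… − £31,200.00 = £29,021.8200…
Balance at month 15: £29,021.8200… × (1 + 0.0115)^13 = £33,672.9509…
Penalty: 15 × 1.25% × £58,860.25 = £11,036.30…
Final settlement = outstanding balance + penalty = £33,672.9509… + £11,036.30… = £44,709.25

£44,709.25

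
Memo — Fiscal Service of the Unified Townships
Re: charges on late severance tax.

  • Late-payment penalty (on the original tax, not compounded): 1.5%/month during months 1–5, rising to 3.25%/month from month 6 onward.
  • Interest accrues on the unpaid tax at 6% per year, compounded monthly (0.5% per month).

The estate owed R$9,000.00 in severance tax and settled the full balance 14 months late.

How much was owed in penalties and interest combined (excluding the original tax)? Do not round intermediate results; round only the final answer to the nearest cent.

R$3,958.39

Penalty, months 1–5: 5 × 1.5% × R$9,000.00 = R$675.00
Penalty, months 6–14: 9 × 3.25% × R$9,000.00 = R$2,632.50
Interest: R$9,000.00 × ((1 + 0.005)^14 − 1) = R$9,000.00 × 0.0723211… = R$650.8902…
Penalties + interest = R$3,307.5000 + R$650.8902… = R$3,958.39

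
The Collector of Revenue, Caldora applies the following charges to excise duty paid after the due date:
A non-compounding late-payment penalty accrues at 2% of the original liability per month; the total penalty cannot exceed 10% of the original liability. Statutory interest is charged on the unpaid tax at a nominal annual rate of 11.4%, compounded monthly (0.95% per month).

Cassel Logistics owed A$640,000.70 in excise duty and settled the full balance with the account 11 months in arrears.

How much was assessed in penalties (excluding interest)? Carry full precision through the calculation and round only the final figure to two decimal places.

Penalty (uncapped): 11 × 2% × A$640,000.70 = A$140,800.15…; cap = 10% × A$640,000.70 = A$64,000.07 → penalty = A$64,000.07

A$64,000.07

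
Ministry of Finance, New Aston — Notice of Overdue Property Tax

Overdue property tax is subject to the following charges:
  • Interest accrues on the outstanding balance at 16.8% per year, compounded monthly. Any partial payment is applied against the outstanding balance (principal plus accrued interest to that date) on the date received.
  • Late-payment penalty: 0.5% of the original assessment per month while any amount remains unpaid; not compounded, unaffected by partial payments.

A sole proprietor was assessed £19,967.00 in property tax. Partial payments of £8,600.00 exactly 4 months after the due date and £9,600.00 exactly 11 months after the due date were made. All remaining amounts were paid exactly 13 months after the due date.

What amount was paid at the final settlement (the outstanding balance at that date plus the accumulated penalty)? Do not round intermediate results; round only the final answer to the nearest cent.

£5,603.35

Monthly rate = 16.8% ÷ 12 = 1.4%
Balance at month 4: £19,967.0000 × (1 + 0.014)^4 = £21,108.8531…
After £8,600.00 payment: £21,108.8531… − £8,600.00 = £12,508.8531…
Balance at month 11: £12,508.8531… × (1 + 0.014)^7 = £13,787.4255…
After £9,600.00 payment: £13,787.4255… − £9,600.00 = £4,187.4255…
Balance at month 13: £4,187.4255… × (1 + 0.014)^2 = £4,305.4941…
Penalty: 13 × 0.5% × £19,967.00 = £1,297.86…
Final settlement = outstanding balance + penalty = £4,305.4941… + £1,297.86… = £5,603.35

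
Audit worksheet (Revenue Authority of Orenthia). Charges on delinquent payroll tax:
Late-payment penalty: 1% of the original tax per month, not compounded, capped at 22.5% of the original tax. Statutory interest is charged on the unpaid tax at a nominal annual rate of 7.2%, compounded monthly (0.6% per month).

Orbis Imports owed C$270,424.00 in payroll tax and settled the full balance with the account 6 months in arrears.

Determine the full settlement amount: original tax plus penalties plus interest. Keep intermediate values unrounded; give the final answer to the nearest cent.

C$296,531.91

Penalty: 6 × 1% × C$270,424.00 = C$16,225.44 (below the 22.5% cap of C$60,845.40)
Interest: C$270,424.00 × ((1 + 0.006)^6 − 1) = C$270,424.00 × 0.0365443… = C$9,882.4665…
Total = C$270,424.00 + C$16,225.4400 + C$9,882.4665… = C$296,531.91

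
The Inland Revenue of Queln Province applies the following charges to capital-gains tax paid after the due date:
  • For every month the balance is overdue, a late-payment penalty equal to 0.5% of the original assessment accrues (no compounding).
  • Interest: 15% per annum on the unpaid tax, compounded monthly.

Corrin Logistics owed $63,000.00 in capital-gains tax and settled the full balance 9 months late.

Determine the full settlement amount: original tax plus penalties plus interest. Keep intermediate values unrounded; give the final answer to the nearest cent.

Late-payment penalty: 9 × 0.5% × $63,000.00 = $2,835.00
Interest (15%/yr ÷ 12 = 1.25%/month): $63,000.00 × ((1 + 0.0125)^9 − 1) = $7,452.4072…
Total = $63,000.00 + $2,835.0000 + $7,452.4072… = $73,287.41

$73,287.41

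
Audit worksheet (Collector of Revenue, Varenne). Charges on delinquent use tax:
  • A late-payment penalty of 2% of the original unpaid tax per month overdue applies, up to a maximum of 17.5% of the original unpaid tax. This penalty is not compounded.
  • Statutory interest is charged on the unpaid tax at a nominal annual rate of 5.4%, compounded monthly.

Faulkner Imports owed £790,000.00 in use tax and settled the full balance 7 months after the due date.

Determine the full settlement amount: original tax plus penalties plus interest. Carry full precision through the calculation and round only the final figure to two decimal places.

£925,823.48

Penalty: 7 × 2% × £790,000.00 = £110,600.00 (below the 17.5% cap of £138,250.00)
Interest (5.4%/yr ÷ 12 = 0.45%/month): £790,000.00 × ((1 + 0.0045)^7 − 1) = £25,223.4785…
Total = £790,000.00 + £110,600.0000 + £25,223.4785… = £925,823.48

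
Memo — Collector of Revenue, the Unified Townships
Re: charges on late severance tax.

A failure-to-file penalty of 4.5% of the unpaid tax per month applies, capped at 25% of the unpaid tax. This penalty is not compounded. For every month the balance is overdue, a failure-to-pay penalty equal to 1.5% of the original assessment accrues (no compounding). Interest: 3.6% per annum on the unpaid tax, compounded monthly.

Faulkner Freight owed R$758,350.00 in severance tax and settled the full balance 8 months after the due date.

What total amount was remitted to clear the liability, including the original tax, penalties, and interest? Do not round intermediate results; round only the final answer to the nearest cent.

R$1,057,332.16

Failure-to-file: 8 × 4.5% × R$758,350.00 = R$273,006.00, capped at 25% × R$758,350.00 = R$189,587.50
Failure-to-pay penalty: 8 × 1.5% × R$758,350.00 = R$91,002.00
Interest (3.6%/yr ÷ 12 = 0.3%/month): R$758,350.00 × ((1 + 0.003)^8 − 1) = R$18,392.6551…
Total = R$758,350.00 + R$280,589.5000 + R$18,392.6551… = R$1,057,332.16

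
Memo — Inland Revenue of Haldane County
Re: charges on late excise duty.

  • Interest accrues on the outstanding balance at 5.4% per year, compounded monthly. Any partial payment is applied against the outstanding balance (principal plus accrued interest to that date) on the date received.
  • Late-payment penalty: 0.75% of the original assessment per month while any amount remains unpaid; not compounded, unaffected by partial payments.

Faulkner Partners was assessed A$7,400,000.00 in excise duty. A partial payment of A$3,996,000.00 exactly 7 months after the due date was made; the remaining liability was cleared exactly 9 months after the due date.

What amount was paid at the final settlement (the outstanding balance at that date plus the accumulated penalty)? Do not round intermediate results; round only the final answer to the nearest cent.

Monthly rate = 5.4% ÷ 12 = 0.45%
Balance at month 7: A$7,400,000.0000 × (1 + 0.0045)^7 = A$7,636,270.5579…
After A$3,996,000.00 payment: A$7,636,270.5579… − A$3,996,000.00 = A$3,640,270.5579…
Balance at month 9: A$3,640,270.5579… × (1 + 0.0045)^2 = A$3,673,106.7084…
Penalty: 9 × 0.75% × A$7,400,000.00 = A$499,500.00
Final settlement = outstanding balance + penalty = A$3,673,106.7084… + A$499,500.00 = A$4,172,606.71

A$4,172,606.71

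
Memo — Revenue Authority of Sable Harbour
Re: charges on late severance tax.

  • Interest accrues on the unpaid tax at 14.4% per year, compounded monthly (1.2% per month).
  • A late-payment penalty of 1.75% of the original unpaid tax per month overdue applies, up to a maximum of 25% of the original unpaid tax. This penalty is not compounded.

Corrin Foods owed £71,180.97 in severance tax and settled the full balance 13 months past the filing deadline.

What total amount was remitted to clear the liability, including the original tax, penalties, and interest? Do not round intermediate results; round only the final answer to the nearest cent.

£99,314.63

Penalty: 13 × 1.75% × £71,180.97 = £16,193.67… (below the 25% cap of £17,795.24…)
Interest: £71,180.97 × ((1 + 0.012)^13 − 1) = £71,180.97 × 0.1677414… = £11,939.9927…
Total = £71,180.97 + £16,193.6707… + £11,939.9927… = £99,314.63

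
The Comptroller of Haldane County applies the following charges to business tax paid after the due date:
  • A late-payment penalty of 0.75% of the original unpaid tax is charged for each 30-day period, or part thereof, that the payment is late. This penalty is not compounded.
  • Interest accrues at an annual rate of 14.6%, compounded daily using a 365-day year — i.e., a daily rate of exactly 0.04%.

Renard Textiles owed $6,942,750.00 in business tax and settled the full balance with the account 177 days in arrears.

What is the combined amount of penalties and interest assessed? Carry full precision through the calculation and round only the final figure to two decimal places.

Penalty periods: ⌈177/30⌉ = 6; penalty = 6 × 0.75% × $6,942,750.00 = $312,423.75
Interest: $6,942,750.00 × ((1 + 0.0004)^177 − 1) = $6,942,750.00 × 0.07335134… = $509,259.9907…
Penalties + interest = $312,423.7500 + $509,259.9907… = $821,683.74

$821,683.74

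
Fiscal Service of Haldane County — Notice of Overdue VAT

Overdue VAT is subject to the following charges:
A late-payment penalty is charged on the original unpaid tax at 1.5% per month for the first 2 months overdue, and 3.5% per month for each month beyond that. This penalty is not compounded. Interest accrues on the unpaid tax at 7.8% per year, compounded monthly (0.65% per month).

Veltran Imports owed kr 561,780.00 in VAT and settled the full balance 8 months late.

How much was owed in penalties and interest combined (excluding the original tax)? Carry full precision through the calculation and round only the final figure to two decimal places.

kr 164,713.06

Penalty, months 1–2: 2 × 1.5% × kr 561,780.00 = kr 16,853.40
Penalty, months 3–8: 6 × 3.5% × kr 561,780.00 = kr 117,973.80
Interest: kr 561,780.00 × ((1 + 0.0065)^8 − 1) = kr 561,780.00 × 0.0531985… = kr 29,885.8559…
Penalties + interest = kr 134,827.2000 + kr 29,885.8559… = kr 164,713.06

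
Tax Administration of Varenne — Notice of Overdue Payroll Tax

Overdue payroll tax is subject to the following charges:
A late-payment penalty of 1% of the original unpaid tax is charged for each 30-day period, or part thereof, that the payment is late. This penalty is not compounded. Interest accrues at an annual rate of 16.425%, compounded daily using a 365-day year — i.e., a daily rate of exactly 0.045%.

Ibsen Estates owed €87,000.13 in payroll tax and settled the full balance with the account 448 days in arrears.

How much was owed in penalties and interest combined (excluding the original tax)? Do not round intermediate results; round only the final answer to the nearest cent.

€32,477.42

Penalty periods: ⌈448/30⌉ = 15; penalty = 15 × 1% × €87,000.13 = €13,050.02…
Interest: €87,000.13 × ((1 + 0.00045)^448 − 1) = €87,000.13 × 0.22330309… = €19,427.3981…
Penalties + interest = €13,050.0195 + €19,427.3981… = €32,477.42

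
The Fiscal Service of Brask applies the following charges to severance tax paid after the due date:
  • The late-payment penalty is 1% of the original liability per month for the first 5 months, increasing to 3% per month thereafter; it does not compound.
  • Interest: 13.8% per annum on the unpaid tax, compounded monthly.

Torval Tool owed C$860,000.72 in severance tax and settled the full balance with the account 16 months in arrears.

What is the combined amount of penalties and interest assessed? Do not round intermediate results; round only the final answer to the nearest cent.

Penalty, months 1–5: 5 × 1% × C$860,000.72 = C$43,000.04…
Penalty, months 6–16: 11 × 3% × C$860,000.72 = C$283,800.24…
Interest (13.8%/yr ÷ 12 = 1.15%/month): C$860,000.72 × ((1 + 0.0115)^16 − 1) = C$172,648.9451…
Penalties + interest = C$326,800.2736 + C$172,648.9451… = C$499,449.22

C$499,449.22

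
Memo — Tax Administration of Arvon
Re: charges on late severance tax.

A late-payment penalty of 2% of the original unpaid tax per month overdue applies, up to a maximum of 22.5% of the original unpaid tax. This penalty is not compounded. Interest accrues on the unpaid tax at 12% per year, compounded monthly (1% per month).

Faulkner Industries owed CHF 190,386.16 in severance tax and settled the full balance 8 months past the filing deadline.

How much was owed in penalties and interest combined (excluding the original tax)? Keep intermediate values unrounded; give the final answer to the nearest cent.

Penalty: 8 × 2% × CHF 190,386.16 = CHF 30,461.79… (below the 22.5% cap of CHF 42,836.89…)
Interest: CHF 190,386.16 × ((1 + 0.01)^8 − 1) = CHF 190,386.16 × 0.0828567… = CHF 15,774.7700…
Penalties + interest = CHF 30,461.7856 + CHF 15,774.7700… = CHF 46,236.56

CHF 46,236.56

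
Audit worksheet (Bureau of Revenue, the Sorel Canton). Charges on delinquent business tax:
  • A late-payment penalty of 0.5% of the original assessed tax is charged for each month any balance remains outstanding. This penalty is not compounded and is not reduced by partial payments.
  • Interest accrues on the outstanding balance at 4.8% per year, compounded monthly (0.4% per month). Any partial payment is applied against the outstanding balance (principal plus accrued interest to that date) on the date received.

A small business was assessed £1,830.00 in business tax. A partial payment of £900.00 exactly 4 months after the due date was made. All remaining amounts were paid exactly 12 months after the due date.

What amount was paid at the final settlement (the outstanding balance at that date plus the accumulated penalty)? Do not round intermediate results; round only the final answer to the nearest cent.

£1,100.39

Balance at month 4: £1,830.0000 × (1 + 0.004)^4 = £1,859.4561…
After £900.00 payment: £1,859.4561… − £900.00 = £959.4561…
Balance at month 12: £959.4561… × (1 + 0.004)^8 = £990.5920…
Penalty: 12 × 0.5% × £1,830.00 = £109.80
Final settlement = outstanding balance + penalty = £990.5920… + £109.80 = £1,100.39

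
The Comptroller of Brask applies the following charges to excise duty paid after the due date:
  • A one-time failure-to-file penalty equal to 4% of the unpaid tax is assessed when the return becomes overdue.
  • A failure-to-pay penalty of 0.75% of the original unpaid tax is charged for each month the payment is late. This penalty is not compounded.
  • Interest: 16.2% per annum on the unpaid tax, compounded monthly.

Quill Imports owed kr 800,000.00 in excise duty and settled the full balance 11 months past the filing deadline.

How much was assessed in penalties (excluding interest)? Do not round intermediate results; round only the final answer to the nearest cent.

kr 98,000.00

Failure-to-file penalty: 4% × kr 800,000.00 = kr 32,000.00
Failure-to-pay penalty: 11 × 0.75% × kr 800,000.00 = kr 66,000.00
Total penalty = kr 32,000.00 + kr 66,000.00 = kr 98,000.00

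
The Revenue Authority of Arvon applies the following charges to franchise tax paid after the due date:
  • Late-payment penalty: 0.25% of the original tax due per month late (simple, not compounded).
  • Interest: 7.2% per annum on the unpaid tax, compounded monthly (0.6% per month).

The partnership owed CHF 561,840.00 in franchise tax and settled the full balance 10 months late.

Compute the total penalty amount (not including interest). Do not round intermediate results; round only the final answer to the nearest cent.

Late-payment penalty: 10 × 0.25% × CHF 561,840.00 = CHF 14,046.00

CHF 14,046.00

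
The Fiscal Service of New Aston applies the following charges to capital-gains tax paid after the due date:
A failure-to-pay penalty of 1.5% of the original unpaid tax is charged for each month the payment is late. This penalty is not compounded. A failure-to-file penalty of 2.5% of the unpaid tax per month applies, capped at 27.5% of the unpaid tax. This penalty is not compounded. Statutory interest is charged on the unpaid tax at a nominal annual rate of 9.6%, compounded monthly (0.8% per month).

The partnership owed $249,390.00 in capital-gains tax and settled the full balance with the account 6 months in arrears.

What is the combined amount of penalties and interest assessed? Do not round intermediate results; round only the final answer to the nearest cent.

Failure-to-file: 6 × 2.5% × $249,390.00 = $37,408.50 (under the 27.5% cap)
Failure-to-pay penalty: 6 × 1.5% × $249,390.00 = $22,445.10
Interest: $249,390.00 × ((1 + 0.008)^6 − 1) = $249,390.00 × 0.0489703… = $12,212.7035…
Penalties + interest = $59,853.6000 + $12,212.7035… = $72,066.30

$72,066.30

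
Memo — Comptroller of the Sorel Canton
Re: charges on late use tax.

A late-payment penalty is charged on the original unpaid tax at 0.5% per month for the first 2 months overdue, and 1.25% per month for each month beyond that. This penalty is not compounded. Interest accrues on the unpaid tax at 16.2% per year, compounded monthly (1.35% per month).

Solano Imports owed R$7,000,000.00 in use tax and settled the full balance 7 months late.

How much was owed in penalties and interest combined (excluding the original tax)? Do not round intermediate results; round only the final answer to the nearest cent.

Penalty, months 1–2: 2 × 0.5% × R$7,000,000.00 = R$70,000.00
Penalty, months 3–7: 5 × 1.25% × R$7,000,000.00 = R$437,500.00
Interest: R$7,000,000.00 × ((1 + 0.0135)^7 − 1) = R$7,000,000.00 × 0.0984145… = R$688,901.7458…
Penalties + interest = R$507,500.0000 + R$688,901.7458… = R$1,196,401.75

R$1,196,401.75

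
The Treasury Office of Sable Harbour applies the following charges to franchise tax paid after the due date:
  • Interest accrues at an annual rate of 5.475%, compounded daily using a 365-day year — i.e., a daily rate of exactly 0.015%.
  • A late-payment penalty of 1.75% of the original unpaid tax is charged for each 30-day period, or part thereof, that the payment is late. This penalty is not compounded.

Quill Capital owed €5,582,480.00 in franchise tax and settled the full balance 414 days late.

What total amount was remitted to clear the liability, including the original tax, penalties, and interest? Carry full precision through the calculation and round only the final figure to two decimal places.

€7,307,822.43

Penalty periods: ⌈414/30⌉ = 14; penalty = 14 × 1.75% × €5,582,480.00 = €1,367,707.60
Interest: €5,582,480.00 × ((1 + 0.00015)^414 − 1) = €5,582,480.00 × 0.06406379… = €357,634.8314…
Total = €5,582,480.00 + €1,367,707.6000 + €357,634.8314… = €7,307,822.43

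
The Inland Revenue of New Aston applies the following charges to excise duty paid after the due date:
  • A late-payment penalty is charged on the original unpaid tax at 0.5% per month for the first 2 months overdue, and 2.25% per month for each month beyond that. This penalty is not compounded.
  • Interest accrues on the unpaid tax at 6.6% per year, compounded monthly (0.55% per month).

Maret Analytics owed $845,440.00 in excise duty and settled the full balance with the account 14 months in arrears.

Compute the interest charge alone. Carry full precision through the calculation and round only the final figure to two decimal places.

Interest: $845,440.00 × ((1 + 0.0055)^14 − 1) = $845,440.00 × 0.0798142… = $67,478.1482…

$67,478.15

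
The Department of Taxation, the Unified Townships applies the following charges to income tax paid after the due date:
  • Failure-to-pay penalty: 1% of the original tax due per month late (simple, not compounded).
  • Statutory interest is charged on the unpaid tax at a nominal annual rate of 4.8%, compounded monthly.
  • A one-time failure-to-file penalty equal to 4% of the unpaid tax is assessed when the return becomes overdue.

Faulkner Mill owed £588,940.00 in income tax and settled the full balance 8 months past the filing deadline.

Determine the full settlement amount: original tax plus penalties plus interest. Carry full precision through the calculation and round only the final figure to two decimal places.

Failure-to-file penalty: 4% × £588,940.00 = £23,557.60
Failure-to-pay penalty = 1% × £588,940.00 × 8 mo = £47,115.20
Interest (4.8%/yr ÷ 12 = 0.4%/month): £588,940.00 × ((1 + 0.004)^8 − 1) = £19,112.0465…
Total = £588,940.00 + £70,672.8000 + £19,112.0465… = £678,724.85

£678,724.85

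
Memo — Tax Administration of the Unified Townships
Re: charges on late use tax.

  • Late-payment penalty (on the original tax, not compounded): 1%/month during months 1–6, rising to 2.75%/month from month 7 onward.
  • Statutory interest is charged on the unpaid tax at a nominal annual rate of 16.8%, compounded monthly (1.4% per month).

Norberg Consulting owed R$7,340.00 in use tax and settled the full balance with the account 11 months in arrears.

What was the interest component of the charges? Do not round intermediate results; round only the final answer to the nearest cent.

Interest: R$7,340.00 × ((1 + 0.014)^11 − 1) = R$7,340.00 × 0.1652457… = R$1,212.9034…

R$1,212.90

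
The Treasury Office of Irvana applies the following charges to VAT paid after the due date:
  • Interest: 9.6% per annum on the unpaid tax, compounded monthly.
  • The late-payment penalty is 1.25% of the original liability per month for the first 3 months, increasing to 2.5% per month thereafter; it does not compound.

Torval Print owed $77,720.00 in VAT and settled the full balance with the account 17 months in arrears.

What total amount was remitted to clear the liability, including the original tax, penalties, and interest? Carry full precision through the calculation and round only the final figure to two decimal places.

Penalty, months 1–3: 3 × 1.25% × $77,720.00 = $2,914.50
Penalty, months 4–17: 14 × 2.5% × $77,720.00 = $27,202.00
Interest (9.6%/yr ÷ 12 = 0.8%/month): $77,720.00 × ((1 + 0.008)^17 − 1) = $11,274.2275…
Total = $77,720.00 + $30,116.5000 + $11,274.2275… = $119,110.73

$119,110.73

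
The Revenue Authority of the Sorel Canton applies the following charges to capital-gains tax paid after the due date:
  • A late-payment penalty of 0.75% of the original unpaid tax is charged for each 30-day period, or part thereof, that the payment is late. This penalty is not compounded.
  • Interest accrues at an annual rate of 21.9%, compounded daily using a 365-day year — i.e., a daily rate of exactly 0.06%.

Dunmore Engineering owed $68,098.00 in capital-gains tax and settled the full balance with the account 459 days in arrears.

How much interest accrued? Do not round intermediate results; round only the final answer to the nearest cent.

$21,583.57

Interest: $68,098.00 × ((1 + 0.0006)^459 − 1) = $68,098.00 × 0.31694863… = $21,583.5675…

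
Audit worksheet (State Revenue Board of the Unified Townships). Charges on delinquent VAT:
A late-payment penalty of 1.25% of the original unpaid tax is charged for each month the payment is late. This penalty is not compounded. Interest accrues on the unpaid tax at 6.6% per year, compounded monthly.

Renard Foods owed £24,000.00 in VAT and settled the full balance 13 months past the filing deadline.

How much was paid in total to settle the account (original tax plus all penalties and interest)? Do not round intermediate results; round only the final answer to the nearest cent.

Late-payment penalty = 1.25% × £24,000.00 × 13 mo = £3,900.00
Interest (6.6%/yr ÷ 12 = 0.55%/month): £24,000.00 × ((1 + 0.0055)^13 − 1) = £1,773.7859…
Total = £24,000.00 + £3,900.0000 + £1,773.7859… = £29,673.79

£29,673.79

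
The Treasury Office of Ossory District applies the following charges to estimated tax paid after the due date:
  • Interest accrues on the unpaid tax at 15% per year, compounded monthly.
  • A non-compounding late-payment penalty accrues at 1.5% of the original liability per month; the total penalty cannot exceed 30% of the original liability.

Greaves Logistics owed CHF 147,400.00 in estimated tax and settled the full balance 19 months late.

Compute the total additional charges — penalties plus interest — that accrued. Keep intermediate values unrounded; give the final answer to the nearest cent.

Penalty: 19 × 1.5% × CHF 147,400.00 = CHF 42,009.00 (below the 30% cap of CHF 44,220.00)
Interest (15%/yr ÷ 12 = 1.25%/month): CHF 147,400.00 × ((1 + 0.0125)^19 − 1) = CHF 39,239.2967…
Penalties + interest = CHF 42,009.0000 + CHF 39,239.2967… = CHF 81,248.30

CHF 81,248.30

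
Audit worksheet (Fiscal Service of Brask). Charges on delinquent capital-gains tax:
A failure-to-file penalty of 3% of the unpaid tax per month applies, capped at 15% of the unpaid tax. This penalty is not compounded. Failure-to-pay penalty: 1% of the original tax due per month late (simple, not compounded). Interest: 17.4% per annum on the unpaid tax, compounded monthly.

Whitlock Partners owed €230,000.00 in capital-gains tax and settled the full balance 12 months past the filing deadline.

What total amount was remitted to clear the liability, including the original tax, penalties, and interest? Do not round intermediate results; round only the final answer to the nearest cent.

Failure-to-file: 12 × 3% × €230,000.00 = €82,800.00, capped at 15% × €230,000.00 = €34,500.00
Failure-to-pay penalty = 1% × €230,000.00 × 12 mo = €27,600.00
Interest (17.4%/yr ÷ 12 = 1.45%/month): €230,000.00 × ((1 + 0.0145)^12 − 1) = €43,371.0069…
Total = €230,000.00 + €62,100.0000 + €43,371.0069… = €335,471.01

€335,471.01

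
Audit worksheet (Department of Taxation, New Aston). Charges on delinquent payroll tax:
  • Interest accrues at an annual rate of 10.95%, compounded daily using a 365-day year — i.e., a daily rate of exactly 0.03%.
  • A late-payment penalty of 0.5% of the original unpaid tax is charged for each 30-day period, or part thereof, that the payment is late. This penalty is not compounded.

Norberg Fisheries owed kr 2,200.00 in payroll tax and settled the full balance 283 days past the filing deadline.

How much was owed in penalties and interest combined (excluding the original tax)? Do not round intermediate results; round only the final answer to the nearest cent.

kr 304.91

Penalty periods: ⌈283/30⌉ = 10; penalty = 10 × 0.5% × kr 2,200.00 = kr 110.00
Interest: kr 2,200.00 × ((1 + 0.0003)^283 − 1) = kr 2,200.00 × 0.08859434… = kr 194.9075…
Penalties + interest = kr 110.0000 + kr 194.9075… = kr 304.91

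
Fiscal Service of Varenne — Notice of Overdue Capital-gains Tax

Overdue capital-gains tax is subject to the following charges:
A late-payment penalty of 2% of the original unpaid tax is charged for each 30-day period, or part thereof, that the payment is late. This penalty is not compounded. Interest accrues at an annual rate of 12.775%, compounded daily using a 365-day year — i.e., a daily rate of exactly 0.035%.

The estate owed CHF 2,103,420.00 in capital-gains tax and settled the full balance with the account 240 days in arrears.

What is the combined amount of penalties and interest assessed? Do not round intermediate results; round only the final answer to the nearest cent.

Penalty periods: ⌈240/30⌉ = 8; penalty = 8 × 2% × CHF 2,103,420.00 = CHF 336,547.20
Interest: CHF 2,103,420.00 × ((1 + 0.00035)^240 − 1) = CHF 2,103,420.00 × 0.08761291… = CHF 184,286.7461…
Penalties + interest = CHF 336,547.2000 + CHF 184,286.7461… = CHF 520,833.95

CHF 520,833.95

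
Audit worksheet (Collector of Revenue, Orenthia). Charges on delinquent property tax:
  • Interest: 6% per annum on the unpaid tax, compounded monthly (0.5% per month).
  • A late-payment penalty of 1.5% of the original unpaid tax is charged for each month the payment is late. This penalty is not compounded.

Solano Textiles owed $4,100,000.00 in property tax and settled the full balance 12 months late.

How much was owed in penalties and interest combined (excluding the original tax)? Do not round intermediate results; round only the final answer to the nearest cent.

Late-payment penalty = 1.5% × $4,100,000.00 × 12 mo = $738,000.00
Interest: $4,100,000.00 × ((1 + 0.005)^12 − 1) = $4,100,000.00 × 0.0616778… = $252,879.0286…
Penalties + interest = $738,000.0000 + $252,879.0286… = $990,879.03

$990,879.03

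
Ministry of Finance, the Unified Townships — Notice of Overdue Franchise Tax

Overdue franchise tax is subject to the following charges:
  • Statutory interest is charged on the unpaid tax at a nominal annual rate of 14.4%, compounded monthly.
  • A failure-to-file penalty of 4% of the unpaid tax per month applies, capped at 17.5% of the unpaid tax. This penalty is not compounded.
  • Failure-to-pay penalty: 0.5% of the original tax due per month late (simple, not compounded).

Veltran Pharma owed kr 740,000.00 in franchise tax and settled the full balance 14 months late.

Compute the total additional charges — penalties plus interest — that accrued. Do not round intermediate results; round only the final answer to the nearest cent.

Failure-to-file: 14 × 4% × kr 740,000.00 = kr 414,400.00, capped at 17.5% × kr 740,000.00 = kr 129,500.00
Failure-to-pay penalty = 0.5% × kr 740,000.00 × 14 mo = kr 51,800.00
Interest (14.4%/yr ÷ 12 = 1.2%/month): kr 740,000.00 × ((1 + 0.012)^14 − 1) = kr 134,498.1494…
Penalties + interest = kr 181,300.0000 + kr 134,498.1494… = kr 315,798.15

kr 315,798.15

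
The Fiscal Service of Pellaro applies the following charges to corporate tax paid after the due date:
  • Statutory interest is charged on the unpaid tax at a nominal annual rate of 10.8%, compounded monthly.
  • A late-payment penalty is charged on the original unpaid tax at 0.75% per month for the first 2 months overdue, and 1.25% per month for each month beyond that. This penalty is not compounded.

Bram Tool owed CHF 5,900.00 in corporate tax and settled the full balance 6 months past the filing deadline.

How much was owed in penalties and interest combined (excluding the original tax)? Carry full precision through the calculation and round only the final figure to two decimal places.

Penalty, months 1–2: 2 × 0.75% × CHF 5,900.00 = CHF 88.50
Penalty, months 3–6: 4 × 1.25% × CHF 5,900.00 = CHF 295.00
Interest (10.8%/yr ÷ 12 = 0.9%/month): CHF 5,900.00 × ((1 + 0.009)^6 − 1) = CHF 325.8551…
Penalties + interest = CHF 383.5000 + CHF 325.8551… = CHF 709.36

CHF 709.36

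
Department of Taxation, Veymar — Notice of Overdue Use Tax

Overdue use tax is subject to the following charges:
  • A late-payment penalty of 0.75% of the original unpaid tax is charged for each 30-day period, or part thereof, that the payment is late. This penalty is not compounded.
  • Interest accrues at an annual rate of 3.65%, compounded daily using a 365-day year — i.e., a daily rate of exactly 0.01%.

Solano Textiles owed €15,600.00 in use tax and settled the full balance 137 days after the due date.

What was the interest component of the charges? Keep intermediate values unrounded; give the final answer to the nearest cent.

€215.18

Interest: €15,600.00 × ((1 + 0.0001)^137 − 1) = €15,600.00 × 0.01379358… = €215.1799…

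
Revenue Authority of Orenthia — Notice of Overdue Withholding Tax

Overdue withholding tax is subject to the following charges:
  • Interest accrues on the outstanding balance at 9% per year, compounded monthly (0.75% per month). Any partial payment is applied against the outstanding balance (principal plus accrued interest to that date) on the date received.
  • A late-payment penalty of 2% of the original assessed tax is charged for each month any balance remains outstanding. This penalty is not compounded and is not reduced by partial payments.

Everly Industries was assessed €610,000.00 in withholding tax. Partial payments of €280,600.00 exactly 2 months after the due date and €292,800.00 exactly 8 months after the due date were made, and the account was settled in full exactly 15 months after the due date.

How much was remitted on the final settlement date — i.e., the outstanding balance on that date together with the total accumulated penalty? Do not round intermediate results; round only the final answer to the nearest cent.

€247,601.22

Balance at month 2: €610,000.0000 × (1 + 0.0075)^2 = €619,184.3125
After €280,600.00 payment: €619,184.3125 − €280,600.00 = €338,584.3125
Balance at month 8: €338,584.3125 × (1 + 0.0075)^6 = €354,109.1600…
After €292,800.00 payment: €354,109.1600… − €292,800.00 = €61,309.1600…
Balance at month 15: €61,309.1600… × (1 + 0.0075)^7 = €64,601.2244…
Penalty: 15 × 2% × €610,000.00 = €183,000.00
Final settlement = outstanding balance + penalty = €64,601.2244… + €183,000.00 = €247,601.22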